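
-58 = -58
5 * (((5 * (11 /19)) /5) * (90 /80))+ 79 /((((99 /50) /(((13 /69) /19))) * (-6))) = 9938635 /3114936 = 3.19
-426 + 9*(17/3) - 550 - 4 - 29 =-958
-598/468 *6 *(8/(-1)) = 184/3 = 61.33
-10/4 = -5/2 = -2.50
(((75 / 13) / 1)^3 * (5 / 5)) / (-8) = -421875 / 17576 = -24.00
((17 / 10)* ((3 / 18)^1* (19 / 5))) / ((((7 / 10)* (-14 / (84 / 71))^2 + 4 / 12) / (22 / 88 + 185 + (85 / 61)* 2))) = 44458689 / 21598270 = 2.06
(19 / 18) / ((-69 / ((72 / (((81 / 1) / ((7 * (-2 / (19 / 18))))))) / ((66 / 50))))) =2800 / 20493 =0.14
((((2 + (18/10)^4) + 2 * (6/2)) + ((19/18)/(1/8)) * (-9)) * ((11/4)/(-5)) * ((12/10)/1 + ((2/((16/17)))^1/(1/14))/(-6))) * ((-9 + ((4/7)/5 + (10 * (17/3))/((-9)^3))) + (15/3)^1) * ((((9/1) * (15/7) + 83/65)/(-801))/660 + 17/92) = 2512972273946400545213/28873610254125000000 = 87.03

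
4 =4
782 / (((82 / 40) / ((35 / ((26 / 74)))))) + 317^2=73814437 / 533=138488.62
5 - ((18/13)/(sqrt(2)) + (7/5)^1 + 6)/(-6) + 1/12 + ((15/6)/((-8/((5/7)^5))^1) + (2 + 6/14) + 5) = 3 * sqrt(2)/26 + 55209517/4033680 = 13.85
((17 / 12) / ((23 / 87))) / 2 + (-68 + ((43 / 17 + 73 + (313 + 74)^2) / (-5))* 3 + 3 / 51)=-89971.98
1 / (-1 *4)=-1 / 4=-0.25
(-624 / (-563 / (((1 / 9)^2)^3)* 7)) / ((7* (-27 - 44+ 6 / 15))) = -1040 / 1725094864017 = -0.00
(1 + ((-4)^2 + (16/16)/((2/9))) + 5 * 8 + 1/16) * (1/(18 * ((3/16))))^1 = 985/54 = 18.24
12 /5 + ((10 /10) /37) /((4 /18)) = 933 /370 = 2.52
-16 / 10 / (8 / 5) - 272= -273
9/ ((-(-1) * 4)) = 9/ 4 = 2.25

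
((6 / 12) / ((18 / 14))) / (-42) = -1 / 108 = -0.01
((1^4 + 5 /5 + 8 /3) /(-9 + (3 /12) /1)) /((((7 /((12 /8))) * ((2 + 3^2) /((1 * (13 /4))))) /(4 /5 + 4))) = -312 /1925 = -0.16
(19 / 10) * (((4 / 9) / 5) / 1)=38 / 225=0.17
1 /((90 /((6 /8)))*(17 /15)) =1 /136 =0.01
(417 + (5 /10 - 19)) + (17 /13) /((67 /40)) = 695547 /1742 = 399.28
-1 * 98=-98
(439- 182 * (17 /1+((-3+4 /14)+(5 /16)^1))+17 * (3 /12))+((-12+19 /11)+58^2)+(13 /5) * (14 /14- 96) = 78593 /88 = 893.10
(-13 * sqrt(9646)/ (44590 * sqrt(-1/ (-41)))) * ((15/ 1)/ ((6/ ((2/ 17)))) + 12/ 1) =-209 * sqrt(395486)/ 58310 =-2.25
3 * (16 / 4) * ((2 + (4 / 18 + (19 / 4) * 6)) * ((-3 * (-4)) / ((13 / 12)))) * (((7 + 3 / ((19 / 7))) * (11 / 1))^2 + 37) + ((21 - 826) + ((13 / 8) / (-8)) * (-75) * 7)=9795139518941 / 300352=32612200.08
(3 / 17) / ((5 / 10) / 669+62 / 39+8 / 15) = 0.08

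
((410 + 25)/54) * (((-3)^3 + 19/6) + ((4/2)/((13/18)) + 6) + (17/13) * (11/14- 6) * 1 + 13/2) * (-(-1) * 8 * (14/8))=-1217855/702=-1734.84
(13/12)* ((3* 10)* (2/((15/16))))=69.33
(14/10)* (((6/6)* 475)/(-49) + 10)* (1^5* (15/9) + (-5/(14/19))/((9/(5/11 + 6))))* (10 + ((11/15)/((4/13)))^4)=-57.96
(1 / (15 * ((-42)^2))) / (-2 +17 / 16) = -4 / 99225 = -0.00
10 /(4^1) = 5 /2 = 2.50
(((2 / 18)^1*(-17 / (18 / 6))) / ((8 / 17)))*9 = -289 / 24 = -12.04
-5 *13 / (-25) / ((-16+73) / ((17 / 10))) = 221 / 2850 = 0.08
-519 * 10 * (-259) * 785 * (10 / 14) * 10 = 7537177500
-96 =-96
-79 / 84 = -0.94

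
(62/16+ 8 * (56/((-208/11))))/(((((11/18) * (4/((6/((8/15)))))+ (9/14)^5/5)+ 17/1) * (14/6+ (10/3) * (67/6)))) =-126259982415/4344569387197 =-0.03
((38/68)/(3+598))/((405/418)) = 0.00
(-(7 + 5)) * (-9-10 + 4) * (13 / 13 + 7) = 1440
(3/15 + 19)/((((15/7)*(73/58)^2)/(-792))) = -596800512/133225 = -4479.64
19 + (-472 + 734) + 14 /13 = 282.08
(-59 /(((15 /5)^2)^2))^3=-205379 /531441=-0.39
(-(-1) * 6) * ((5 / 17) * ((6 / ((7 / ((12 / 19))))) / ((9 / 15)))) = 1.59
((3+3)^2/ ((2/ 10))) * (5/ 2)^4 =28125/ 4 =7031.25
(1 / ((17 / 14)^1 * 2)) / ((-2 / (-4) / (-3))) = -42 / 17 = -2.47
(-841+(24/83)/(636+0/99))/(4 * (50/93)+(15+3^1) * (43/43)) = -41.74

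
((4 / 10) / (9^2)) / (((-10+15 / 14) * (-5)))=28 / 253125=0.00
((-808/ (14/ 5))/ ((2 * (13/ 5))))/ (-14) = 2525/ 637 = 3.96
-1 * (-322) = 322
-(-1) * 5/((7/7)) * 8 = 40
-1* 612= -612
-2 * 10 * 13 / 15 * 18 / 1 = -312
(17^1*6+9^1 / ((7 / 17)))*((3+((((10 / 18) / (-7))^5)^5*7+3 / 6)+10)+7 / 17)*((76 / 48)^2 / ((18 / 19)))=7585541021570505763325105490657160851633939678259181 / 1663632800778443008252709166971389412079209949504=4559.62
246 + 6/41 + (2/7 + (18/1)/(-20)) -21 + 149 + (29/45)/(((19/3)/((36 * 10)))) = 22366223/54530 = 410.16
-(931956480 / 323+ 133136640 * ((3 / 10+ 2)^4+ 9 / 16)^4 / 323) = -43170768184071179483695773 / 157714843750000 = -273726728300.24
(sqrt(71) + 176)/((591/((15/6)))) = 5 * sqrt(71)/1182 + 440/591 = 0.78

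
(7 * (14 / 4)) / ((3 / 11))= 539 / 6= 89.83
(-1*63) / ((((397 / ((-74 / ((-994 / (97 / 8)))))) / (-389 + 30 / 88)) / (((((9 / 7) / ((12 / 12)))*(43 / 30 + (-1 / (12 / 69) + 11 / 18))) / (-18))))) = 5848207309 / 396872960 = 14.74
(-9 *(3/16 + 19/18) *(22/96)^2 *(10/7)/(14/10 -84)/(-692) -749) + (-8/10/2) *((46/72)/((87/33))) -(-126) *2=-885960773164273/1782269583360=-497.10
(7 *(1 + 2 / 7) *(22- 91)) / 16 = -621 / 16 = -38.81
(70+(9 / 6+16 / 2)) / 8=159 / 16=9.94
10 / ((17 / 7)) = 70 / 17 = 4.12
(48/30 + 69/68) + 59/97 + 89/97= 136553/32980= 4.14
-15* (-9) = 135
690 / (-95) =-138 / 19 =-7.26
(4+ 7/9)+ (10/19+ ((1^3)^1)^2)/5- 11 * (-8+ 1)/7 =13751/855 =16.08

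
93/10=9.30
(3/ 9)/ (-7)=-0.05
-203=-203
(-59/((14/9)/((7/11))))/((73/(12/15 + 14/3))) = -7257/4015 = -1.81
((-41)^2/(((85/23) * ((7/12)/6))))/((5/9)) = 25053624/2975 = 8421.39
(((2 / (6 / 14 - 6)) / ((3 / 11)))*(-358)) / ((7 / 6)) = 15752 / 39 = 403.90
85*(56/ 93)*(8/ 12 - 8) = -104720/ 279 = -375.34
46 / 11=4.18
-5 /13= -0.38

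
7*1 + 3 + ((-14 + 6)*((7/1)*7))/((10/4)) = -734/5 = -146.80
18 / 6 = 3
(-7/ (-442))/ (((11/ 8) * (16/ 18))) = 0.01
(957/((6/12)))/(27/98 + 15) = 62524/499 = 125.30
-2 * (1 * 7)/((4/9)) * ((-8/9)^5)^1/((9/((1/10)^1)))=57344/295245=0.19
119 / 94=1.27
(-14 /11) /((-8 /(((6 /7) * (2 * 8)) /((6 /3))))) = 12 /11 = 1.09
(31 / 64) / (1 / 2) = 31 / 32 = 0.97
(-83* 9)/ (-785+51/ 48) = 3984/ 4181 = 0.95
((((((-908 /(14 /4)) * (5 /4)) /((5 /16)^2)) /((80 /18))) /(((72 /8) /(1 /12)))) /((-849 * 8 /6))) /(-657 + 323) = -454 /24812025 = -0.00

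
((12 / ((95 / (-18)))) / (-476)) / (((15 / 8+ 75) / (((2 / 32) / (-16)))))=-9 / 37080400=-0.00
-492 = -492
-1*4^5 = -1024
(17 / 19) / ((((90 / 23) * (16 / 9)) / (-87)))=-34017 / 3040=-11.19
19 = 19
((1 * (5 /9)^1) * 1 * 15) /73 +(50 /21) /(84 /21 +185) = 36725 /289737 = 0.13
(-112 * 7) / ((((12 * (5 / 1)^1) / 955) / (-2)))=74872 / 3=24957.33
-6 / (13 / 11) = -66 / 13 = -5.08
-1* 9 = -9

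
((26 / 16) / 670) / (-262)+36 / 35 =10111013 / 9830240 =1.03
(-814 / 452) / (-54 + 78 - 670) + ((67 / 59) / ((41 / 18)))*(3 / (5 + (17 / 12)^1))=0.24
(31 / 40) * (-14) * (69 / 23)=-651 / 20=-32.55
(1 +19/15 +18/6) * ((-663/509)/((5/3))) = -52377/12725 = -4.12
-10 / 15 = -2 / 3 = -0.67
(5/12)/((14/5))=25/168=0.15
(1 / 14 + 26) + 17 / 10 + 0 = 972 / 35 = 27.77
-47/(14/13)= -611/14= -43.64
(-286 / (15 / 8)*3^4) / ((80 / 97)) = -374517 / 25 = -14980.68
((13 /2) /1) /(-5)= -13 /10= -1.30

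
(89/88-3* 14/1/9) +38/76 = -833/264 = -3.16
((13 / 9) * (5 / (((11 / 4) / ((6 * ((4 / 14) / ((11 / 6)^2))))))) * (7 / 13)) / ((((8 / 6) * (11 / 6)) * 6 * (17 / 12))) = 8640 / 248897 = 0.03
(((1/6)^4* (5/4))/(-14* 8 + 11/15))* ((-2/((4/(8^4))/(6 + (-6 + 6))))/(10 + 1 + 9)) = 80/15021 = 0.01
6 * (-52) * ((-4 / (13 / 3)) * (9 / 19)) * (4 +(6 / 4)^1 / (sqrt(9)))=11664 / 19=613.89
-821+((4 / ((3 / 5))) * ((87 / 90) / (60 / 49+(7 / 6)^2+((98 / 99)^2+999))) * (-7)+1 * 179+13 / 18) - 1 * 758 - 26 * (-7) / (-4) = -25043573818327 / 17333318853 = -1444.82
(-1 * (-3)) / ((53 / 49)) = 147 / 53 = 2.77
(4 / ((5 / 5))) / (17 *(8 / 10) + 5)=20 / 93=0.22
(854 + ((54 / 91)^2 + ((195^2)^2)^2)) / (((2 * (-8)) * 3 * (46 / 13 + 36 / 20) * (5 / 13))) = -17312495580485616840515 / 816144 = -21212550212322355.91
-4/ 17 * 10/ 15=-8/ 51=-0.16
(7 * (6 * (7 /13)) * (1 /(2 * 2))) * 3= 441 /26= 16.96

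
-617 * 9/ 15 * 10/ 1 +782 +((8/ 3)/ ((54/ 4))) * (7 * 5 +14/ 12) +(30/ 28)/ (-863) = -8551933213/ 2935926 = -2912.86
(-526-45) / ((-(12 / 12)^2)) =571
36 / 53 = 0.68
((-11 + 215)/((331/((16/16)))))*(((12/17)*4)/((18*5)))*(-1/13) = -32/21515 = -0.00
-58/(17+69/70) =-4060/1259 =-3.22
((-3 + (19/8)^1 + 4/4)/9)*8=1/3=0.33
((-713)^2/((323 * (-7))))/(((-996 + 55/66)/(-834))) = -2543878476/13500431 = -188.43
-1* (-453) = 453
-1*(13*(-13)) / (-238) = -0.71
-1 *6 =-6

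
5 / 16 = 0.31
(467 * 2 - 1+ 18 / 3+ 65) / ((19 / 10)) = 10040 / 19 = 528.42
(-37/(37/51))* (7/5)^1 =-357/5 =-71.40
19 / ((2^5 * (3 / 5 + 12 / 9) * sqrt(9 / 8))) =95 * sqrt(2) / 464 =0.29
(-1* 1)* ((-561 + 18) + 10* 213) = -1587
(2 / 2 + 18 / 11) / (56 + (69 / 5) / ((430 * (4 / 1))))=249400 / 5298359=0.05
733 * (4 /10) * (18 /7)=26388 /35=753.94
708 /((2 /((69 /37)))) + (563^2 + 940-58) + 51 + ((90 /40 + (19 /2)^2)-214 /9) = 212208169 /666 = 318630.88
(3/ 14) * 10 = 15/ 7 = 2.14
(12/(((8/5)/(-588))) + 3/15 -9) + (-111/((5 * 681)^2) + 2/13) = -221996207701/50240775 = -4418.65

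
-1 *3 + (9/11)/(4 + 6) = -321/110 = -2.92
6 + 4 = 10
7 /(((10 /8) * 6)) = 14 /15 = 0.93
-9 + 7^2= 40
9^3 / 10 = 729 / 10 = 72.90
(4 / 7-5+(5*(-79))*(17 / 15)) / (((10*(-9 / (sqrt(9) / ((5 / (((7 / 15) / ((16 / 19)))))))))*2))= 90193 / 108000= 0.84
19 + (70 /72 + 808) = 29807 /36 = 827.97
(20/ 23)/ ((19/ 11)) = 0.50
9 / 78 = 0.12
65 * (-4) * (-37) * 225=2164500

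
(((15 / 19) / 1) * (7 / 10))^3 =9261 / 54872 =0.17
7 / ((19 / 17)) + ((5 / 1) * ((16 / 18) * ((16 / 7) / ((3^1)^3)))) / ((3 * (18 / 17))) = 6.38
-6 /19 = -0.32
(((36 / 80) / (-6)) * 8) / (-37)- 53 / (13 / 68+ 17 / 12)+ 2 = -469469 / 15170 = -30.95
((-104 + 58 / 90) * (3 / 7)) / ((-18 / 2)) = 4651 / 945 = 4.92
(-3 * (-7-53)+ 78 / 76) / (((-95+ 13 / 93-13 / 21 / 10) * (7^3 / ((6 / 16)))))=-3198735 / 1534146488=-0.00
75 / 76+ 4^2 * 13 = 15883 / 76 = 208.99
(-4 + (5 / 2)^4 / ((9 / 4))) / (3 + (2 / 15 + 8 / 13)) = 3.56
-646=-646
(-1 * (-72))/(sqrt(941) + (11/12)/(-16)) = 152064/34688903 + 2654208 * sqrt(941)/34688903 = 2.35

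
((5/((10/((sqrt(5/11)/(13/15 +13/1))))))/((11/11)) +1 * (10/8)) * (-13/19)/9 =-65/684- 5 * sqrt(55)/20064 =-0.10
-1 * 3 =-3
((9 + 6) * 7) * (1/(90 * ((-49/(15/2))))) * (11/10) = -11/56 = -0.20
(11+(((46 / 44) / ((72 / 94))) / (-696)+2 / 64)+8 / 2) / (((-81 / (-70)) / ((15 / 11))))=1449809375 / 81857952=17.71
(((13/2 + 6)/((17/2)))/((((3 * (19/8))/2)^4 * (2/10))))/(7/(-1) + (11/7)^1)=-28672000/3409588323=-0.01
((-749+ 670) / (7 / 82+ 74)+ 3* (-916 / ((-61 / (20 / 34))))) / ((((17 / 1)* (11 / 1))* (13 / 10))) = 320446628 / 3062950605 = 0.10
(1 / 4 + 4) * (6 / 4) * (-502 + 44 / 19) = -242097 / 76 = -3185.49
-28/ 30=-14/ 15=-0.93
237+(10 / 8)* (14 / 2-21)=439 / 2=219.50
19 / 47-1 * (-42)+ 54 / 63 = 14233 / 329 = 43.26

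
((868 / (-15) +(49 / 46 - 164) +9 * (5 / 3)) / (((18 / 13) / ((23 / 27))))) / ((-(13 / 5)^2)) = 18.73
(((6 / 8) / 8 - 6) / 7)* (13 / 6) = -117 / 64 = -1.83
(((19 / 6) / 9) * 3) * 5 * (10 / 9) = 5.86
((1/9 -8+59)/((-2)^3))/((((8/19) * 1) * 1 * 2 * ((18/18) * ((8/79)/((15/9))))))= -863075/6912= -124.87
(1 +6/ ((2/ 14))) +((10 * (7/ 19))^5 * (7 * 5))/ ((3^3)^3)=2154517934531/ 48737056617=44.21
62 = 62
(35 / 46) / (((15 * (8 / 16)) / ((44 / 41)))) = 308 / 2829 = 0.11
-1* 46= -46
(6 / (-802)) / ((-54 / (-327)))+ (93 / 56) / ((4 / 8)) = 3.28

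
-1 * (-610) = 610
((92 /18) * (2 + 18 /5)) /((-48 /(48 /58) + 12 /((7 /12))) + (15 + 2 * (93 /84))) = -18032 /12735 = -1.42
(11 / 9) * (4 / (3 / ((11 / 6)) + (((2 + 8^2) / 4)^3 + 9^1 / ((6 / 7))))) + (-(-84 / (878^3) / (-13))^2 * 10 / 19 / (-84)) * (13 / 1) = 54765796754652743523367 / 50457162757651858130013000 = 0.00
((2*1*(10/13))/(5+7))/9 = 5/351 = 0.01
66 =66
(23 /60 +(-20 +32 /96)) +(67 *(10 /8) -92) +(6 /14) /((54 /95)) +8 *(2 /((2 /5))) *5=109129 /630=173.22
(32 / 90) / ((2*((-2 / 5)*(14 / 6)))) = -4 / 21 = -0.19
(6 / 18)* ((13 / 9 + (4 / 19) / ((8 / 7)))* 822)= 76309 / 171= 446.25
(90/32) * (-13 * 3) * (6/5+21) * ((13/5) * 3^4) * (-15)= 123077799/16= 7692362.44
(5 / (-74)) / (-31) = 5 / 2294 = 0.00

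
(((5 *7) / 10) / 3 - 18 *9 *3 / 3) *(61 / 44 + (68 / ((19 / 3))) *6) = -53089475 / 5016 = -10584.03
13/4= 3.25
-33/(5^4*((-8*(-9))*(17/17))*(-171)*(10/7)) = 77/25650000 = 0.00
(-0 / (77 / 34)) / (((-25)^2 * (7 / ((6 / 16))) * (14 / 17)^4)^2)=0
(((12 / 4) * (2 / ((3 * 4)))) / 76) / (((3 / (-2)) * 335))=-1 / 76380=-0.00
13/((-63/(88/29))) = -1144/1827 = -0.63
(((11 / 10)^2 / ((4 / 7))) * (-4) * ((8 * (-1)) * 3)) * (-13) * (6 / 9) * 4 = -176176 / 25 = -7047.04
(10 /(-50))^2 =1 /25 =0.04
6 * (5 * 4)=120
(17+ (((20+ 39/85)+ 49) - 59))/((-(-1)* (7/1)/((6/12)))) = 1167/595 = 1.96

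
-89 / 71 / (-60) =89 / 4260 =0.02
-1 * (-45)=45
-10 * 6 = -60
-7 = -7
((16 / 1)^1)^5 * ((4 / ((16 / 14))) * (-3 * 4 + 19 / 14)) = -39059456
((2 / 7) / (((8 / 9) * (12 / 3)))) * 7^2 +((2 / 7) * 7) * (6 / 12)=79 / 16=4.94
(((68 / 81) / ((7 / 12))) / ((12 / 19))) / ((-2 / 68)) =-43928 / 567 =-77.47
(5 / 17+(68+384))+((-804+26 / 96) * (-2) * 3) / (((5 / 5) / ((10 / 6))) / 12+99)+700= 80890833 / 67354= 1200.98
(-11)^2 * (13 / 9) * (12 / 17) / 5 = 24.67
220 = 220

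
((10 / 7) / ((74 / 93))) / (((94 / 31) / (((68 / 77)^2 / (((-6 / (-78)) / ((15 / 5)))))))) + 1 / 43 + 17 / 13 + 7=1062685391549 / 40345107803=26.34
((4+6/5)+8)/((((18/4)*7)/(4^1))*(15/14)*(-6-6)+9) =-88/615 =-0.14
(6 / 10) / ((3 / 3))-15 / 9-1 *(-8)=104 / 15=6.93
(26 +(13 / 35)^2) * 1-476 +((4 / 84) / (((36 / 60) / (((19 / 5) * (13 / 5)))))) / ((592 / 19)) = -2935995313 / 6526800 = -449.84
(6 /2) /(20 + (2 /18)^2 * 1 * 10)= 243 /1630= 0.15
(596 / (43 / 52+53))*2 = 61984 / 2799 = 22.15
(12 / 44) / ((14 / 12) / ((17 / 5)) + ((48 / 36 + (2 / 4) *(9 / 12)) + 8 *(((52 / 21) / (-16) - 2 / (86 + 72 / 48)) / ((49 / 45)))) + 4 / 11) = 0.25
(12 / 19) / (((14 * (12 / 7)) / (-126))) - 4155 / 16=-79953 / 304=-263.00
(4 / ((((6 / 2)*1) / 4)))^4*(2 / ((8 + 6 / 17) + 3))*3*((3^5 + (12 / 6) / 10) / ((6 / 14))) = 18966642688 / 78165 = 242648.79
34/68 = 1/2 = 0.50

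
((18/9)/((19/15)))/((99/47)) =470/627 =0.75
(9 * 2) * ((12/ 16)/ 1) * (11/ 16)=297/ 32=9.28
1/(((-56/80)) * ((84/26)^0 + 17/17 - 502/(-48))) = -240/2093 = -0.11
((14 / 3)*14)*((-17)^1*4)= -13328 / 3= -4442.67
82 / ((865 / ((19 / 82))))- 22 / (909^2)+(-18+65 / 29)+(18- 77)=-1549086555959 / 20727258885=-74.74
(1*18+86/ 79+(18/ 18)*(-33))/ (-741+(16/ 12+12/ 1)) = 3297/ 172457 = 0.02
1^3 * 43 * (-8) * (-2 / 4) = 172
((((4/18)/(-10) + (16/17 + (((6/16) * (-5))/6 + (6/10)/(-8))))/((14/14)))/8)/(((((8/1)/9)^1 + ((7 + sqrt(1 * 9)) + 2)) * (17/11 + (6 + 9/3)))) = 0.00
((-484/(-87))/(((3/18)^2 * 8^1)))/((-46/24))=-8712/667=-13.06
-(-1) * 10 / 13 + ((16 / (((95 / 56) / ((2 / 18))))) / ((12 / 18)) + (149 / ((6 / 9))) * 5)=8298023 / 7410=1119.84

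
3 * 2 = 6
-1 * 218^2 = -47524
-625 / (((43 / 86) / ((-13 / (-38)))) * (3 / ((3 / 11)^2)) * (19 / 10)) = -5.58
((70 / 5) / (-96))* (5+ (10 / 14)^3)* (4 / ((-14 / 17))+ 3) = 1495 / 1029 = 1.45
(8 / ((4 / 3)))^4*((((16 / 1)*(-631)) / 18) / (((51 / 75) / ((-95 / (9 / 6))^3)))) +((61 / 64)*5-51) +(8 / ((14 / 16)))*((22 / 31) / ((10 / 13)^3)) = 24043066697968690783 / 88536000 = 271562603889.59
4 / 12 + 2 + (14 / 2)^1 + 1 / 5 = 143 / 15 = 9.53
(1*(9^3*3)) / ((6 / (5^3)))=91125 / 2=45562.50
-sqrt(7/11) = -sqrt(77)/11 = -0.80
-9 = -9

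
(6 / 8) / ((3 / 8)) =2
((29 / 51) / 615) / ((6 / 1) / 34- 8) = -0.00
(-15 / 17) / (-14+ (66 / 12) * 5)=-10 / 153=-0.07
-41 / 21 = -1.95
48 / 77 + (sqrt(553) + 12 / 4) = 279 / 77 + sqrt(553) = 27.14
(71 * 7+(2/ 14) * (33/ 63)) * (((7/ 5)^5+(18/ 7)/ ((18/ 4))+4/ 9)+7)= 38536621124/ 5788125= 6657.88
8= 8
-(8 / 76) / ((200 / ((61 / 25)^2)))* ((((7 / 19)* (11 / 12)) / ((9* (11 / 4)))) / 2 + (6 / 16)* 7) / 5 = -0.00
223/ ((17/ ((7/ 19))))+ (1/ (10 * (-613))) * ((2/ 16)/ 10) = 765514077/ 158399200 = 4.83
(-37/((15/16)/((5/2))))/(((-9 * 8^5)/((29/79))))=1073/8736768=0.00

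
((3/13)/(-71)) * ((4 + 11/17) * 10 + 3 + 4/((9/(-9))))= -2319/15691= -0.15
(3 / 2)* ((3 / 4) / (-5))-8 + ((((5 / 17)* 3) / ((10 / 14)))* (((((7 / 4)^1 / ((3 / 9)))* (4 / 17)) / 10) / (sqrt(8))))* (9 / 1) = -329 / 40 + 3969* sqrt(2) / 11560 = -7.74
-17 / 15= -1.13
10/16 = 5/8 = 0.62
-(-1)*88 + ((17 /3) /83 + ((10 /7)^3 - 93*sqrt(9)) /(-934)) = 7048797851 /79770138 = 88.36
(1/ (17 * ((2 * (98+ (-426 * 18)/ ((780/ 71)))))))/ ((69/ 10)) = -325/ 45745827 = -0.00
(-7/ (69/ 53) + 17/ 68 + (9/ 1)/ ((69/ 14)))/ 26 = -911/ 7176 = -0.13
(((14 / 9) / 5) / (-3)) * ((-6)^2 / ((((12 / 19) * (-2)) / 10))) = 266 / 9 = 29.56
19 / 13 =1.46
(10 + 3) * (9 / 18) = 13 / 2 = 6.50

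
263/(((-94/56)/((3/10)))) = -11046/235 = -47.00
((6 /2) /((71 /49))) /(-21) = -7 /71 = -0.10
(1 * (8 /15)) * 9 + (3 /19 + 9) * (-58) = -50004 /95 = -526.36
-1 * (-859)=859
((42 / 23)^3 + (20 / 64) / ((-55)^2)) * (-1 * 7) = -5020288049 / 117776560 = -42.63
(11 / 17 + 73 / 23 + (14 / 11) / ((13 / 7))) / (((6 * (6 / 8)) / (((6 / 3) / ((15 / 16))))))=3225088 / 1509651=2.14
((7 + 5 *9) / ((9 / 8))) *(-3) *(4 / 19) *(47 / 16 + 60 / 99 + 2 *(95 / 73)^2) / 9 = -2028099736 / 90214641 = -22.48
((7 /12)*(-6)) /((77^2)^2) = -1 /10043726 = -0.00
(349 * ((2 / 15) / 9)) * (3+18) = 4886 / 45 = 108.58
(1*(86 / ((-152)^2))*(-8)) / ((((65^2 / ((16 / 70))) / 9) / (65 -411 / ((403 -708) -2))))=-15763284 / 16388542625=-0.00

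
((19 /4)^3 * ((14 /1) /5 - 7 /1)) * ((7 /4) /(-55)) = 1008273 /70400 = 14.32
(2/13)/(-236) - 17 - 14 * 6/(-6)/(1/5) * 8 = 832961/1534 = 543.00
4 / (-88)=-1 / 22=-0.05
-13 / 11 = -1.18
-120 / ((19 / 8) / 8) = -7680 / 19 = -404.21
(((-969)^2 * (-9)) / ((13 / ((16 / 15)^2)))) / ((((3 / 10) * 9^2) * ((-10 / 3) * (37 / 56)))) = 1495660544 / 108225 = 13819.92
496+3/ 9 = 1489/ 3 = 496.33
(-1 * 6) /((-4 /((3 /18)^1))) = 1 /4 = 0.25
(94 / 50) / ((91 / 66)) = 3102 / 2275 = 1.36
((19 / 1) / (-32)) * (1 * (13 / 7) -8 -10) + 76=19171 / 224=85.58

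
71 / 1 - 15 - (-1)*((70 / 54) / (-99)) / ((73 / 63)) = 1213891 / 21681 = 55.99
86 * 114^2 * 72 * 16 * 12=15450476544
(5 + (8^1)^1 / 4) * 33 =231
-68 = -68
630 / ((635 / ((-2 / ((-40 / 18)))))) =0.89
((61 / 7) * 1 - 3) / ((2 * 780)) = 1 / 273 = 0.00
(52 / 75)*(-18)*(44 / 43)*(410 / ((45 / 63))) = -7879872 / 1075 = -7330.11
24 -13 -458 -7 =-454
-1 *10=-10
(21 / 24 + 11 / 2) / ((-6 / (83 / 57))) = -1411 / 912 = -1.55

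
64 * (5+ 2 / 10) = 1664 / 5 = 332.80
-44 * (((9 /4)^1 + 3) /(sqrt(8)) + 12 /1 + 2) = -697.67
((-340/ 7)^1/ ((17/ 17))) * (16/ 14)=-2720/ 49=-55.51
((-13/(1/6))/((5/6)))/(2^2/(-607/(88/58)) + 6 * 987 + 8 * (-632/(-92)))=-94739346/6049700905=-0.02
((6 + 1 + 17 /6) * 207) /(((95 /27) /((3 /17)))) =329751 /3230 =102.09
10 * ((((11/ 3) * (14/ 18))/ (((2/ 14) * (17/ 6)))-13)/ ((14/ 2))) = -9110/ 1071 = -8.51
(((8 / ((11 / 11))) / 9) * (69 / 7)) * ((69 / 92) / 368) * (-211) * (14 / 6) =-211 / 24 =-8.79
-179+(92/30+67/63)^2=-16068674/99225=-161.94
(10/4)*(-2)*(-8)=40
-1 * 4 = -4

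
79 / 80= 0.99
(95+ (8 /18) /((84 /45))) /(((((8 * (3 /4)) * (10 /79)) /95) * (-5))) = -150100 /63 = -2382.54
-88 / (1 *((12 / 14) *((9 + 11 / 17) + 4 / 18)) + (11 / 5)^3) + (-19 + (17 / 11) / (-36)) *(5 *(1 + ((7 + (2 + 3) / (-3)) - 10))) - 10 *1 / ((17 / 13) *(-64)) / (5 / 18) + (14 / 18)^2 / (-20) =32397769639051 / 93929796720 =344.91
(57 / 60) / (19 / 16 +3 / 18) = 228 / 325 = 0.70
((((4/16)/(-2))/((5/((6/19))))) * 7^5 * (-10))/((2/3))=151263/76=1990.30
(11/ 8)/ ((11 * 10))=1/ 80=0.01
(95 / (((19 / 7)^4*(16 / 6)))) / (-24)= -12005 / 438976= -0.03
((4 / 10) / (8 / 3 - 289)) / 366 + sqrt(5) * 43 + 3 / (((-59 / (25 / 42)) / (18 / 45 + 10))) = -34059763 / 108203935 + 43 * sqrt(5) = 95.84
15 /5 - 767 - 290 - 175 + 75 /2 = -2383 /2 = -1191.50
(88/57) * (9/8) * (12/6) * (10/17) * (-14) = -9240/323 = -28.61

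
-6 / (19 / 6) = -36 / 19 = -1.89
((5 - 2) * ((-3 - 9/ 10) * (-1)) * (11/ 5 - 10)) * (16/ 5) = -36504/ 125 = -292.03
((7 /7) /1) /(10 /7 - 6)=-7 /32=-0.22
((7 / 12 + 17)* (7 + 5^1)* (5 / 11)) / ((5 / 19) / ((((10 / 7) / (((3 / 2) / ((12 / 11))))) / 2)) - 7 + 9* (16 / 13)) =2084680 / 99627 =20.92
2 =2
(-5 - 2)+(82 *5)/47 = 81/47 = 1.72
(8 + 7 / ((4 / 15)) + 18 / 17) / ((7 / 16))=80.71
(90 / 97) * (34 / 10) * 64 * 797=15608448 / 97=160911.84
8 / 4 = 2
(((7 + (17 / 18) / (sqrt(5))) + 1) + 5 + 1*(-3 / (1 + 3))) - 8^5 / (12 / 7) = -229229 / 12 + 17*sqrt(5) / 90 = -19101.99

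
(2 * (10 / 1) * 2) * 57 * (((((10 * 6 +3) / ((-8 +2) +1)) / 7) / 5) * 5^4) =-513000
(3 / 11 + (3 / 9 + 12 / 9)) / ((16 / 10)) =40 / 33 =1.21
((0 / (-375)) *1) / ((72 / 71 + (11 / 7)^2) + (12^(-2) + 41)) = 0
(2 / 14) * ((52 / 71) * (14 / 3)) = 104 / 213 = 0.49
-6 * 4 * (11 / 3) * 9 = -792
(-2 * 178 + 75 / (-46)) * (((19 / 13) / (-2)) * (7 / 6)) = 304.90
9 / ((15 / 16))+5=73 / 5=14.60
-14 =-14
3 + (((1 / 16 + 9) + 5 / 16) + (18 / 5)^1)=639 / 40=15.98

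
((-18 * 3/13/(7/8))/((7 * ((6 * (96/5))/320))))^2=1440000/405769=3.55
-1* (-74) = 74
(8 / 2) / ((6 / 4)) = 8 / 3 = 2.67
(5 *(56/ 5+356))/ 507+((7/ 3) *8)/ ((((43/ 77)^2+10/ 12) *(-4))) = -3123760/ 6884891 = -0.45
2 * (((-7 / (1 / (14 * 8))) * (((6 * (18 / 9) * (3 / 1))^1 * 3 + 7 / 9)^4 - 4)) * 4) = -5761516427214464 / 6561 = -878146079441.31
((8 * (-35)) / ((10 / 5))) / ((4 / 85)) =-2975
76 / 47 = 1.62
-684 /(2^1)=-342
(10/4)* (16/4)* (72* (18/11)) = 1178.18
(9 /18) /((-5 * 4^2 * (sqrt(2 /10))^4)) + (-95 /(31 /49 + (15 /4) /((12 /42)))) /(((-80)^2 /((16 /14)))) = -135889 /862880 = -0.16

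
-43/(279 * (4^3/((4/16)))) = -43/71424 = -0.00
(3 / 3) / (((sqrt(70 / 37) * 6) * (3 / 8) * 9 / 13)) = 26 * sqrt(2590) / 2835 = 0.47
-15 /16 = -0.94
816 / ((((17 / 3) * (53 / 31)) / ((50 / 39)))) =74400 / 689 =107.98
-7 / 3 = -2.33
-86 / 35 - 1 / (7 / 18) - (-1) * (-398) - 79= -16871 / 35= -482.03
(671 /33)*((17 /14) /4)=1037 /168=6.17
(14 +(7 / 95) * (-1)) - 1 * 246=-22047 / 95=-232.07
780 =780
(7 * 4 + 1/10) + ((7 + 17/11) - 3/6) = 1988/55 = 36.15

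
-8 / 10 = -4 / 5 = -0.80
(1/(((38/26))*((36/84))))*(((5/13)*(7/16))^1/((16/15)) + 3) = 24521/4864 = 5.04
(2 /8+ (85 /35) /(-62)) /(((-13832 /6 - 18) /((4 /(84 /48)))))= -1098 /5293715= -0.00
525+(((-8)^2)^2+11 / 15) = 69326 / 15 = 4621.73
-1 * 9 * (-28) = 252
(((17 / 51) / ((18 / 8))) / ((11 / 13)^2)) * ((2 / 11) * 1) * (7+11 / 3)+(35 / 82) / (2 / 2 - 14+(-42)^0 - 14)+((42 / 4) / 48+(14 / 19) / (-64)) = 10343560757 / 17468831952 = 0.59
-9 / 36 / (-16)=1 / 64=0.02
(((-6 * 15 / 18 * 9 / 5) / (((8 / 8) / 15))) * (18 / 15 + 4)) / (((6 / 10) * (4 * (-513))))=65 / 114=0.57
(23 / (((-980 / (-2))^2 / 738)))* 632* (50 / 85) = 5363784 / 204085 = 26.28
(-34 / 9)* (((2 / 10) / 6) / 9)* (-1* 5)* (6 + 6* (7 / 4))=187 / 162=1.15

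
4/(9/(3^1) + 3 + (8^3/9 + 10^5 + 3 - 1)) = 9/225146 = 0.00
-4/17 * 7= -28/17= -1.65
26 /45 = 0.58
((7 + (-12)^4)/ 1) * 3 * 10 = 622290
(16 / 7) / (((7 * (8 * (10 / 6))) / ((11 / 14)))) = 33 / 1715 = 0.02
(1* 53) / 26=53 / 26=2.04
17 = 17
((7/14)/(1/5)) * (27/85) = 27/34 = 0.79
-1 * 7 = -7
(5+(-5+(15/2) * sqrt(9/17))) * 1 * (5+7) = 270 * sqrt(17)/17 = 65.48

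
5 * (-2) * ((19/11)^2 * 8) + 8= -27912/121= -230.68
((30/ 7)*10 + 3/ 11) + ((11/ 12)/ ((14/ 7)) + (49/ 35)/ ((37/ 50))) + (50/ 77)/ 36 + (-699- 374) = -1027.50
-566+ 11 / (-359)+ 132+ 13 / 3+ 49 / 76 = -35118811 / 81852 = -429.05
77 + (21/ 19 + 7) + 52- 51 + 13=1883/ 19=99.11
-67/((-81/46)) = 3082/81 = 38.05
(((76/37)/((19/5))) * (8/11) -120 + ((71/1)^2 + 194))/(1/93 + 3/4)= 774490980/115181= 6724.12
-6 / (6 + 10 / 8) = -24 / 29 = -0.83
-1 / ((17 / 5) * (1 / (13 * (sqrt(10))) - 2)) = 65 * sqrt(10) / 114903 + 16900 / 114903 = 0.15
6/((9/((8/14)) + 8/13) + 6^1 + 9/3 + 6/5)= 1560/6907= 0.23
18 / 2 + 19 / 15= 154 / 15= 10.27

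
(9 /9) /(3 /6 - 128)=-2 /255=-0.01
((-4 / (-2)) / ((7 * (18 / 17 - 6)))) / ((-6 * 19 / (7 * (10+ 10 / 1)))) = 85 / 1197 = 0.07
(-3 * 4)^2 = 144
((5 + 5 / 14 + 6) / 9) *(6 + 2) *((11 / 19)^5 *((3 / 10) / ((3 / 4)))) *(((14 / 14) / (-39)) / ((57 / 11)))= -751141864 / 577958648085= -0.00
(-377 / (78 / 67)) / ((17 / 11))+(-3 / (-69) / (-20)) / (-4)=-19663109 / 93840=-209.54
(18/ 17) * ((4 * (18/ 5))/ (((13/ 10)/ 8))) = 20736/ 221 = 93.83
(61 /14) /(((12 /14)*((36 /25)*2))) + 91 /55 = 162499 /47520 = 3.42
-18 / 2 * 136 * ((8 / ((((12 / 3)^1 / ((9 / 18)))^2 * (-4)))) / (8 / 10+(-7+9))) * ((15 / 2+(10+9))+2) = 43605 / 112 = 389.33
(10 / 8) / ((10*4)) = 1 / 32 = 0.03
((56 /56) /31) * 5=5 /31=0.16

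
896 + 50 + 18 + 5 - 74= 895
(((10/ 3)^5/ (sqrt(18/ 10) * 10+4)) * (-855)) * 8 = 76000000/ 1107 - 38000000 * sqrt(5)/ 369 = -161618.56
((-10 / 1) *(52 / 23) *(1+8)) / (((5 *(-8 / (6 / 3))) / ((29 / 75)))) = 2262 / 575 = 3.93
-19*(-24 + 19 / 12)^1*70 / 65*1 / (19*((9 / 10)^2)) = 94150 / 3159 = 29.80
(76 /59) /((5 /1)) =76 /295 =0.26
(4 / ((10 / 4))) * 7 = 56 / 5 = 11.20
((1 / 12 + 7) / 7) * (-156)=-157.86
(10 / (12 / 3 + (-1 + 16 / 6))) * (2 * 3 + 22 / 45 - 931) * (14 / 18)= -582442 / 459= -1268.94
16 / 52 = 4 / 13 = 0.31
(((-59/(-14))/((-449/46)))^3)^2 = 6244232796039841849/963976143495082552849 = 0.01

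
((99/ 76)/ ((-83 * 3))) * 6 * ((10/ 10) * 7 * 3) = -0.66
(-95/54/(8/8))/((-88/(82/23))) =0.07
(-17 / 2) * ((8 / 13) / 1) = -68 / 13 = -5.23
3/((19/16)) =48/19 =2.53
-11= -11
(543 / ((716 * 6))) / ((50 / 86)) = 7783 / 35800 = 0.22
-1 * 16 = -16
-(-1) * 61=61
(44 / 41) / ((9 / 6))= 88 / 123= 0.72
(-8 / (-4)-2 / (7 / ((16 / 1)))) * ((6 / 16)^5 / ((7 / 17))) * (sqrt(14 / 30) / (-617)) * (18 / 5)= 111537 * sqrt(105) / 6191718400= 0.00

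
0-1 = -1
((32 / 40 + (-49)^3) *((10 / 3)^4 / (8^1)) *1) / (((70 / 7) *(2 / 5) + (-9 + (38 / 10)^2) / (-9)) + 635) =-3676506250 / 1292751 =-2843.94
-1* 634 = -634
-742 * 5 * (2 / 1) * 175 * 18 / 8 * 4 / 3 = -3895500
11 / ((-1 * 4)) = -11 / 4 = -2.75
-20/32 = -0.62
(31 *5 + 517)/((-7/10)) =-960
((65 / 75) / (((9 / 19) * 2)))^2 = 61009 / 72900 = 0.84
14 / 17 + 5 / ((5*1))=31 / 17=1.82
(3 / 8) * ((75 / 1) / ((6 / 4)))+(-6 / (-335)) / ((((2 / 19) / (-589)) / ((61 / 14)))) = -3920031 / 9380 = -417.91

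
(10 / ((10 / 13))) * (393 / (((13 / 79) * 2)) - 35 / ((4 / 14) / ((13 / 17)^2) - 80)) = 730354861 / 47031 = 15529.22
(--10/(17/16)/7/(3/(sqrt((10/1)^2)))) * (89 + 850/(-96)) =384700/1071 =359.20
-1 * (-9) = 9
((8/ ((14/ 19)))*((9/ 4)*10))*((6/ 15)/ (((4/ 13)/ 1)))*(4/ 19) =66.86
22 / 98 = 11 / 49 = 0.22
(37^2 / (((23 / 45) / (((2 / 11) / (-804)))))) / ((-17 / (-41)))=-841935 / 576334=-1.46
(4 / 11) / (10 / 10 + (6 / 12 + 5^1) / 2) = 0.10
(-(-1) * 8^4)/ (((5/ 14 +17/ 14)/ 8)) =229376/ 11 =20852.36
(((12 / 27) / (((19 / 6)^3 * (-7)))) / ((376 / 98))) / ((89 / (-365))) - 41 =-1176277757 / 28691197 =-41.00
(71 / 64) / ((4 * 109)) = 71 / 27904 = 0.00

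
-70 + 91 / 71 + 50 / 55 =-52959 / 781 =-67.81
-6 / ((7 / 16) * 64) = -3 / 14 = -0.21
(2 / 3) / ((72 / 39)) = 13 / 36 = 0.36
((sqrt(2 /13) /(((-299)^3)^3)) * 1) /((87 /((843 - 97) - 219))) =-527 * sqrt(26) /21602464486421842846612569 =-0.00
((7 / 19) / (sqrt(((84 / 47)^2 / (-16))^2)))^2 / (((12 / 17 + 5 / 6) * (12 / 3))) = 82954577 / 149967342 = 0.55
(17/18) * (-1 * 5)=-85/18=-4.72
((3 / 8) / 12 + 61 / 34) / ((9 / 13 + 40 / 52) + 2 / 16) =4303 / 3740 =1.15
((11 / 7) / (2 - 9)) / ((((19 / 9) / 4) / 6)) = -2376 / 931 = -2.55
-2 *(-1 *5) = 10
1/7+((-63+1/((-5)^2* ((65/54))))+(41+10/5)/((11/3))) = -6393467/125125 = -51.10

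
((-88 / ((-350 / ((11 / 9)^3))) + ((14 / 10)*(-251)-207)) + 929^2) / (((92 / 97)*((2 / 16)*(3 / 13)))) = 12065168640226 / 382725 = 31524380.80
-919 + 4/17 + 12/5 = -77891/85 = -916.36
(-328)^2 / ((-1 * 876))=-26896 / 219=-122.81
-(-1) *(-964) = -964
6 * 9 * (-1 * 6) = -324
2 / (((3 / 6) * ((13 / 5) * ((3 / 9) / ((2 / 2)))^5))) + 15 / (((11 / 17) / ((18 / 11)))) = 647730 / 1573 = 411.78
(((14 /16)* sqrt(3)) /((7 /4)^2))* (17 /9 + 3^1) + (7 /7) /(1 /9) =88* sqrt(3) /63 + 9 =11.42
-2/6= -1/3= -0.33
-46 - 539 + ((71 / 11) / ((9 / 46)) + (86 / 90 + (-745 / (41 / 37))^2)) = 41739659627 / 92455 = 451459.19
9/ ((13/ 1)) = 9/ 13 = 0.69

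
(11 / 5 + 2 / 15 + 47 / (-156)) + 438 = 68645 / 156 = 440.03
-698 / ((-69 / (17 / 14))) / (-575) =-5933 / 277725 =-0.02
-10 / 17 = -0.59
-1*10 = -10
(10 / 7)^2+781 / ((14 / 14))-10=37879 / 49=773.04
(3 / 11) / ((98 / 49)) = 3 / 22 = 0.14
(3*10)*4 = 120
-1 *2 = -2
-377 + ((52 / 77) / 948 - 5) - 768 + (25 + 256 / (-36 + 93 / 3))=-107322304 / 91245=-1176.20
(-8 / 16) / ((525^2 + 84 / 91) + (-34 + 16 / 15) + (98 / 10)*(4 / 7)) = -39 / 21496690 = -0.00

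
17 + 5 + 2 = 24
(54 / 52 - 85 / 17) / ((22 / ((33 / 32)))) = -309 / 1664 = -0.19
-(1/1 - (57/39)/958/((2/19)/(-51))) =-43319/24908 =-1.74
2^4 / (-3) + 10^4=29984 / 3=9994.67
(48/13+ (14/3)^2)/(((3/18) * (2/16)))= 47680/39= 1222.56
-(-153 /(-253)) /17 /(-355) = 9 /89815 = 0.00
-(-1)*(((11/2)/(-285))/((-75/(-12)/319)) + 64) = 448982/7125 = 63.02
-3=-3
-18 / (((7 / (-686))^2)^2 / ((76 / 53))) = -126179964288 / 53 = -2380754043.17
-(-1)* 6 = 6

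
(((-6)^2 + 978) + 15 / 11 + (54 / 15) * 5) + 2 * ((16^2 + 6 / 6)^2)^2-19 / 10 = 959743601681 / 110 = 8724941833.46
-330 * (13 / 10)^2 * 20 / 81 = -3718 / 27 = -137.70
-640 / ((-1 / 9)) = 5760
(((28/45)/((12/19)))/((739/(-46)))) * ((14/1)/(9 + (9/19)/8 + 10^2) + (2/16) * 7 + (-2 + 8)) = -2841073781/6615217620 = -0.43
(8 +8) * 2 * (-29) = -928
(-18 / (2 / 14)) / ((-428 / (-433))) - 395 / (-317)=-8562913 / 67838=-126.23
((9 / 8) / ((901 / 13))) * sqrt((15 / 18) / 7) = 0.01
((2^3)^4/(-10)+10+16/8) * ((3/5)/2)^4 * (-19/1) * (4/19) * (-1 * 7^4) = -30930.26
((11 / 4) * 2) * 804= 4422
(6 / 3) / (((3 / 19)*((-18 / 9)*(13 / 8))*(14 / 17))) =-1292 / 273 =-4.73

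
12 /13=0.92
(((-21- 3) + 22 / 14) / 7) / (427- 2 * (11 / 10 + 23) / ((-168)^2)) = -0.01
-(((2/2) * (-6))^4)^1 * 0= 0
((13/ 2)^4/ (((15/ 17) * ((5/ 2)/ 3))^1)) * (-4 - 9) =-6311981/ 200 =-31559.90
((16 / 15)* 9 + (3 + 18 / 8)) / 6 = 99 / 40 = 2.48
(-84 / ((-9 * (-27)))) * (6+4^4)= -90.57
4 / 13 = 0.31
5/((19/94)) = 470/19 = 24.74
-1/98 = -0.01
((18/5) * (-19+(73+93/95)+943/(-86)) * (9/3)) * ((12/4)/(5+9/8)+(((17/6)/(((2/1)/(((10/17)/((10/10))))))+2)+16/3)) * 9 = 14825659797/400330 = 37033.60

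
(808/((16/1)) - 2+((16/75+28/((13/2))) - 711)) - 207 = -1686709/1950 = -864.98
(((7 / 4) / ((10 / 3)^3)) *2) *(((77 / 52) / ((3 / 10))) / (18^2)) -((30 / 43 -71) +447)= -6064508023 / 16099200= -376.70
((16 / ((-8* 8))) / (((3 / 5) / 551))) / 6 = -2755 / 72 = -38.26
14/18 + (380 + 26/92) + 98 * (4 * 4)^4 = 2659084351/414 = 6422909.06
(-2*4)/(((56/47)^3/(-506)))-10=26157459/10976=2383.15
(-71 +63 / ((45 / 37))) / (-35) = 96 / 175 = 0.55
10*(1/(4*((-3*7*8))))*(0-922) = 2305/168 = 13.72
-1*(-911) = 911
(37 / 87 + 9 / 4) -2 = 235 / 348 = 0.68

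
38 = 38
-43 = -43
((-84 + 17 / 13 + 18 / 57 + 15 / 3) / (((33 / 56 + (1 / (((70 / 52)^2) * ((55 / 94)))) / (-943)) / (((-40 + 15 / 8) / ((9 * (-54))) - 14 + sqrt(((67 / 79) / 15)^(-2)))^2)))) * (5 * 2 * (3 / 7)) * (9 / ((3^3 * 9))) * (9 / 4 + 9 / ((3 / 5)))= -2398621117031911803810625 / 469849748614308802584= -5105.08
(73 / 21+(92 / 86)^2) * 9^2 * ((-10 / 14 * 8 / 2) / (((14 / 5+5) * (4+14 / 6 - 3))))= -41.13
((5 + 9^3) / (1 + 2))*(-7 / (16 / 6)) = -2569 / 4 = -642.25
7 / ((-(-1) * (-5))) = -7 / 5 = -1.40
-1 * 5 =-5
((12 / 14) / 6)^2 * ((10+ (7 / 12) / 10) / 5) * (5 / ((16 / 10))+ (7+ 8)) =35003 / 47040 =0.74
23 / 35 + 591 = 20708 / 35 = 591.66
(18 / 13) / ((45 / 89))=178 / 65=2.74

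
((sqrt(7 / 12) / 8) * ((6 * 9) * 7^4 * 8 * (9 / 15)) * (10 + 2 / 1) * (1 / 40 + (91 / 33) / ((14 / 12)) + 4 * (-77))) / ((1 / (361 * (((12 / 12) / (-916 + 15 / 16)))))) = 75526010221032 * sqrt(21) / 4026275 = 85961256.69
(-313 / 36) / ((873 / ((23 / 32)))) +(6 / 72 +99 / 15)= 33571013 / 5028480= 6.68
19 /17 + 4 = 87 /17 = 5.12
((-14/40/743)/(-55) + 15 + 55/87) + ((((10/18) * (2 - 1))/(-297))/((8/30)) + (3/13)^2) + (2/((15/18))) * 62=13341362572433/81113142825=164.48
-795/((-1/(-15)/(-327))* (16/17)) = 66291075/16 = 4143192.19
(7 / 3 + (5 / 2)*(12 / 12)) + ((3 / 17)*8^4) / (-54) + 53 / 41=-91079 / 12546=-7.26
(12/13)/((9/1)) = 4/39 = 0.10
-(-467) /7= 467 /7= 66.71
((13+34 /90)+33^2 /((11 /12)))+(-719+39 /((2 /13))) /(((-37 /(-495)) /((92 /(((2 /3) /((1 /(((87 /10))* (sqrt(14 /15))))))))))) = 54062 /45 - 7571025* sqrt(210) /1073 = -101048.93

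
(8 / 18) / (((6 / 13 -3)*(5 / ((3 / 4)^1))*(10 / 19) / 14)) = -1729 / 2475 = -0.70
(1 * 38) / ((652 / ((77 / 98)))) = 209 / 4564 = 0.05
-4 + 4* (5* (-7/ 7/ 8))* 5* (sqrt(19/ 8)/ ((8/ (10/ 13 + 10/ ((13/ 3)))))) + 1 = -125* sqrt(38)/ 104-3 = -10.41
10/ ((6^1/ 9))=15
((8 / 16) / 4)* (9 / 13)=9 / 104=0.09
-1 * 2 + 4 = 2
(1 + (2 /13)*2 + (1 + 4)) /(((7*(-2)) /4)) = -164 /91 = -1.80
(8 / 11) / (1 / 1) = 8 / 11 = 0.73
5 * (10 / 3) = 50 / 3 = 16.67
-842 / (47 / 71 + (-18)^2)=-59782 / 23051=-2.59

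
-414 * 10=-4140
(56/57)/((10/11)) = 308/285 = 1.08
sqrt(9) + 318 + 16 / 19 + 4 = 6191 / 19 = 325.84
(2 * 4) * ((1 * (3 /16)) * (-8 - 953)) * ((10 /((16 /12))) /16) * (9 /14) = -434.38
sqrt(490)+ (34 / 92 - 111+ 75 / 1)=-13.49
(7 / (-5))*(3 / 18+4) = -35 / 6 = -5.83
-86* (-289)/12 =12427/6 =2071.17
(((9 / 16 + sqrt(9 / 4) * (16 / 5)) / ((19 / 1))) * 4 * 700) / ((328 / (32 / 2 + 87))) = 248.16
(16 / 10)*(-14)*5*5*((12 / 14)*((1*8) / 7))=-3840 / 7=-548.57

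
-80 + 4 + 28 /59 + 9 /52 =-231181 /3068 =-75.35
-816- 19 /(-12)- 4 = -9821 /12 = -818.42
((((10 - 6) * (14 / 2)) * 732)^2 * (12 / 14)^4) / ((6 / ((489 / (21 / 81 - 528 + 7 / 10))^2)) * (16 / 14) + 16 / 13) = 24656911.99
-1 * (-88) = 88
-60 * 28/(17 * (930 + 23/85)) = -8400/79073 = -0.11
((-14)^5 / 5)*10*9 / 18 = -537824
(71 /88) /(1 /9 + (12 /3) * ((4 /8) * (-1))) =-0.43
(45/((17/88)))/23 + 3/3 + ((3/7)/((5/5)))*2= 32803/2737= 11.99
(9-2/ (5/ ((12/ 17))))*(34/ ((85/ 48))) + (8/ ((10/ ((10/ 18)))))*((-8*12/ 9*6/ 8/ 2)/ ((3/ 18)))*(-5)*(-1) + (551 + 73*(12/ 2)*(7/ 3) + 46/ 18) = 1689.60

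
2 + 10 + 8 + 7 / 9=187 / 9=20.78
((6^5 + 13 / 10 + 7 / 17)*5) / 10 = 1322211 / 340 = 3888.86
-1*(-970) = 970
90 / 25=18 / 5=3.60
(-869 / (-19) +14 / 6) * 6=5480 / 19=288.42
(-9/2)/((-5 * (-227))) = -0.00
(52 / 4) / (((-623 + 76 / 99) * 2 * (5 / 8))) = -5148 / 308005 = -0.02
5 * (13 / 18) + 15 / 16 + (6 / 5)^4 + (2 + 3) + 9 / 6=1180999 / 90000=13.12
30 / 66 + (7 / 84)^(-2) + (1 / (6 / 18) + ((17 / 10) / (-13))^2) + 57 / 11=28378279 / 185900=152.65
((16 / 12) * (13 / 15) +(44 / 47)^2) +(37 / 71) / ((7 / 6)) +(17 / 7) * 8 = 21.91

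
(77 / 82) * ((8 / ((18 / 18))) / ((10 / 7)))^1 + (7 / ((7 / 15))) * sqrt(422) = 1078 / 205 + 15 * sqrt(422) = 313.40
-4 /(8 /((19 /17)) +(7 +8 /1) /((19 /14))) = -38 /173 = -0.22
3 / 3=1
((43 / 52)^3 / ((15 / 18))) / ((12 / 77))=6122039 / 1406080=4.35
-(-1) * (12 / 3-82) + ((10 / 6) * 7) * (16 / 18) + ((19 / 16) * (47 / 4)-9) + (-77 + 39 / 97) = -23344625 / 167616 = -139.27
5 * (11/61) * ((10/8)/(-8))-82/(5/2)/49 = -387503/478240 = -0.81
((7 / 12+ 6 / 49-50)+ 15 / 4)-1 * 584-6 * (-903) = 703903 / 147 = 4788.46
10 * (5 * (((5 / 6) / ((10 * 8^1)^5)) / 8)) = 1 / 629145600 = 0.00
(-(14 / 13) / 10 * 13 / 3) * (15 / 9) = -7 / 9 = -0.78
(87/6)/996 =29/1992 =0.01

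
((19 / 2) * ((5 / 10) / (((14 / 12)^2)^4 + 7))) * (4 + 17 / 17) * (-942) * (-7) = 37577208960 / 2503159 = 15011.91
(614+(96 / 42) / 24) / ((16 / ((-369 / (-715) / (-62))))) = -123 / 385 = -0.32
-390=-390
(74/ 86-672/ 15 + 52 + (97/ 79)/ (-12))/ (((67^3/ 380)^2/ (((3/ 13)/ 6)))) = 5855524690/ 11984197844895627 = 0.00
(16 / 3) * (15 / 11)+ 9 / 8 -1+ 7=1267 / 88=14.40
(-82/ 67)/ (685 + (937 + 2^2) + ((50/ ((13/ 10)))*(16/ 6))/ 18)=-14391/ 19186321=-0.00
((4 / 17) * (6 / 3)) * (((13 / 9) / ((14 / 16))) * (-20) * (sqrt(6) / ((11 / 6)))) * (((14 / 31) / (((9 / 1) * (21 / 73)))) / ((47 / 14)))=-9717760 * sqrt(6) / 22069179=-1.08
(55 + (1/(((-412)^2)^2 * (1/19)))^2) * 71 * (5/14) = 16209468351508122404582555/11622666167534633222144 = 1394.64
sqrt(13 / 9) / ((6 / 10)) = 5 * sqrt(13) / 9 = 2.00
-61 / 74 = -0.82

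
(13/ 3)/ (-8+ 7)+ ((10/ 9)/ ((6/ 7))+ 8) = 134/ 27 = 4.96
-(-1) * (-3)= -3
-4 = -4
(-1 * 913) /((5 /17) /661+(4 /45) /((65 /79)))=-30008689425 /3565517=-8416.36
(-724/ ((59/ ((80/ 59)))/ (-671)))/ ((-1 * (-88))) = 441640/ 3481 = 126.87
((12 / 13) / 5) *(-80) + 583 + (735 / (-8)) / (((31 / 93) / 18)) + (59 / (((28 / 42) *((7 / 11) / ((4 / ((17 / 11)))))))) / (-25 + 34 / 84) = -4024946365 / 913172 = -4407.65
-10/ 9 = -1.11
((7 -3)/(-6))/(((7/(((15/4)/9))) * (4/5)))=-0.05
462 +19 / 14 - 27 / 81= 19447 / 42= 463.02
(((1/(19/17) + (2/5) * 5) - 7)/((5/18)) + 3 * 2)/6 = -139/95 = -1.46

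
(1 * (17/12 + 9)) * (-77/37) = -9625/444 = -21.68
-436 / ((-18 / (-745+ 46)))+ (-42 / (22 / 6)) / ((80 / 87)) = -22365803 / 1320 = -16943.79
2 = 2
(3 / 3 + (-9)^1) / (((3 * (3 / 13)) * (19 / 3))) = -104 / 57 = -1.82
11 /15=0.73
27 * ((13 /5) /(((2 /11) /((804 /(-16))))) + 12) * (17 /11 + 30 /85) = -54180171 /1496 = -36216.69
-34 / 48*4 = -17 / 6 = -2.83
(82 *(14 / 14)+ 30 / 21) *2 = 1168 / 7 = 166.86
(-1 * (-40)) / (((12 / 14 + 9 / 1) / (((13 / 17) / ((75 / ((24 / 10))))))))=2912 / 29325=0.10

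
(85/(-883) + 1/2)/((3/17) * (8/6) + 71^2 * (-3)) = -12121/454015642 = -0.00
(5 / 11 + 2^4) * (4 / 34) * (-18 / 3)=-2172 / 187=-11.61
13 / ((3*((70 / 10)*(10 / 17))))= 221 / 210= 1.05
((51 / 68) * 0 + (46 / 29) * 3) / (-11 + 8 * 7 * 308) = 138 / 499873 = 0.00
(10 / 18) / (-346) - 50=-155705 / 3114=-50.00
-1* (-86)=86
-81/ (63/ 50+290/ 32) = -32400/ 4129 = -7.85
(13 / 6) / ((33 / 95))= 1235 / 198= 6.24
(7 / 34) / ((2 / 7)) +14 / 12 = 385 / 204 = 1.89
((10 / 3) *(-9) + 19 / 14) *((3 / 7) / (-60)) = 401 / 1960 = 0.20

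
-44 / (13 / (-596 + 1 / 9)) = 235972 / 117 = 2016.85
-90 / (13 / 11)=-990 / 13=-76.15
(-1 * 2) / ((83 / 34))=-68 / 83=-0.82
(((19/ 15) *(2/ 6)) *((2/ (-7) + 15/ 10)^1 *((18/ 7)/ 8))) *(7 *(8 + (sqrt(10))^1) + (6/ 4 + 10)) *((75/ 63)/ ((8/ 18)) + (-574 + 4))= -138533085/ 21952 - 1026171 *sqrt(10)/ 1568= -8380.27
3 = 3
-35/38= -0.92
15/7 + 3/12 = 67/28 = 2.39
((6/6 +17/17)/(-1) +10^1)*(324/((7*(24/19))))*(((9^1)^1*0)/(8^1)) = 0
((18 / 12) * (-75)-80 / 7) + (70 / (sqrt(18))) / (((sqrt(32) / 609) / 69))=3428245 / 28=122437.32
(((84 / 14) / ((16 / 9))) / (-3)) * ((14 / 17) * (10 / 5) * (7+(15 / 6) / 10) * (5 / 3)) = -3045 / 136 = -22.39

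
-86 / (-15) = 86 / 15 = 5.73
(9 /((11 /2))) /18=0.09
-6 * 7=-42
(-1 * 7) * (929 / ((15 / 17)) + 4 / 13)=-1437583 / 195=-7372.22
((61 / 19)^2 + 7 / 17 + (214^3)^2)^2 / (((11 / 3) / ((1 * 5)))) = 5211572524572264827237789062821627840 / 414290459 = 12579513747798533847572360000.00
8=8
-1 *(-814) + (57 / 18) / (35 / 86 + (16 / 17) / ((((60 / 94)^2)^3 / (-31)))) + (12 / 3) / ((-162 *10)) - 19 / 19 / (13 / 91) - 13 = 4616125038941578433 / 5813831371871835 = 793.99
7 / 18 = 0.39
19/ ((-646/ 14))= -7/ 17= -0.41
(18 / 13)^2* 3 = 972 / 169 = 5.75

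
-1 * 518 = -518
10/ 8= 1.25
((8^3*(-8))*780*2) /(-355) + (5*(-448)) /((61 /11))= 76205632 /4331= 17595.39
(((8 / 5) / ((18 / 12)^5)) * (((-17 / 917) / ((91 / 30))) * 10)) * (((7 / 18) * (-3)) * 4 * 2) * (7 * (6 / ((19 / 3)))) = 696320 / 873639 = 0.80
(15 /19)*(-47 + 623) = 8640 /19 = 454.74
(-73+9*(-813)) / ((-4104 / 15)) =18475 / 684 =27.01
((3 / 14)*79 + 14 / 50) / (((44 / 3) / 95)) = 343311 / 3080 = 111.46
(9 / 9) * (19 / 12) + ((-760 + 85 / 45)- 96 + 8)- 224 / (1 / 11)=-119107 / 36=-3308.53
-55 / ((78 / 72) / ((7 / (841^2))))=-4620 / 9194653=-0.00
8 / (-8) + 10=9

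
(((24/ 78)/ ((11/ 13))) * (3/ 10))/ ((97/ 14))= 84/ 5335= 0.02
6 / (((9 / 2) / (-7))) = -28 / 3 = -9.33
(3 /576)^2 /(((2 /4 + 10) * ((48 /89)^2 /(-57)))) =-150499 /297271296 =-0.00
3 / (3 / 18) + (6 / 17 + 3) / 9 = 937 / 51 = 18.37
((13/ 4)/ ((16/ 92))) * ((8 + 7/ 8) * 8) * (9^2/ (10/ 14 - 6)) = -12036843/ 592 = -20332.51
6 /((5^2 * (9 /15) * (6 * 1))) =1 /15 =0.07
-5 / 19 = -0.26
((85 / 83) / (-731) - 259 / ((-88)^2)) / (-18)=963091 / 497490048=0.00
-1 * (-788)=788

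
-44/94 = -22/47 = -0.47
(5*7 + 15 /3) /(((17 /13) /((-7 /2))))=-1820 /17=-107.06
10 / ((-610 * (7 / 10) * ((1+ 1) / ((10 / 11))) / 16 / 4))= -3200 / 4697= -0.68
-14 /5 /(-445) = 14 /2225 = 0.01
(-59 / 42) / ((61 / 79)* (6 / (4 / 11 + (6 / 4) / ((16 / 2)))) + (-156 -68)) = 452117 / 69388032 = 0.01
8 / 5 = 1.60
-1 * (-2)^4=-16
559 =559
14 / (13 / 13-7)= -7 / 3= -2.33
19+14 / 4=45 / 2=22.50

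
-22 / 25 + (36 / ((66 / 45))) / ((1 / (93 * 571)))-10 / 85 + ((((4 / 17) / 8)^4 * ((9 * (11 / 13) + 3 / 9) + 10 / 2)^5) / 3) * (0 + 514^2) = 33009803755036387141859 / 24867530571440700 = 1327425.88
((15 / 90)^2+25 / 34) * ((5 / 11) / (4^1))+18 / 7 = 501049 / 188496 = 2.66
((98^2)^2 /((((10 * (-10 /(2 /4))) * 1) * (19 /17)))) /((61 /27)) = -5292087318 /28975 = -182643.22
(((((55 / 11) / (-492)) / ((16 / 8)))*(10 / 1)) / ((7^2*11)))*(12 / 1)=-25 / 22099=-0.00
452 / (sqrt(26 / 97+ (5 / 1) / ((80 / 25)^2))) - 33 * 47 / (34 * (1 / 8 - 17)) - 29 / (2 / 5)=-106789 / 1530+ 7232 * sqrt(1821757) / 18781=449.94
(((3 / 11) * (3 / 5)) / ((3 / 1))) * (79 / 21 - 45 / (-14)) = 293 / 770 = 0.38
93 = 93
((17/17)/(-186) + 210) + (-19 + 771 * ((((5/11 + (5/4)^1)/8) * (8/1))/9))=1379075/4092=337.02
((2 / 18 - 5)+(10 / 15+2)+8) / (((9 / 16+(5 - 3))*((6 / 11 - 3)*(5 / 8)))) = -73216 / 49815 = -1.47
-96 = -96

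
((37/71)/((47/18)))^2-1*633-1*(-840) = 2305506339/11135569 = 207.04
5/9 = 0.56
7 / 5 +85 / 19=558 / 95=5.87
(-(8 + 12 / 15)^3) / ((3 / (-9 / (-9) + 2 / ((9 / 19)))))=-4003648 / 3375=-1186.27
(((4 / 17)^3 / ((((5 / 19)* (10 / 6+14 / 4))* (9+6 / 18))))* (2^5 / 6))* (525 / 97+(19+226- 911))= -60323328 / 16679635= -3.62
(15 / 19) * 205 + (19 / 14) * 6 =22608 / 133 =169.98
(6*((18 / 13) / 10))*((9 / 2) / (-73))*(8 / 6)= -324 / 4745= -0.07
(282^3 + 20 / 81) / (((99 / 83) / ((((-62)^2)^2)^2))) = 32918797091876209457787904 / 8019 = 4105100023927697899711.67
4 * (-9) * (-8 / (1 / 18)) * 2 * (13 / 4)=33696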